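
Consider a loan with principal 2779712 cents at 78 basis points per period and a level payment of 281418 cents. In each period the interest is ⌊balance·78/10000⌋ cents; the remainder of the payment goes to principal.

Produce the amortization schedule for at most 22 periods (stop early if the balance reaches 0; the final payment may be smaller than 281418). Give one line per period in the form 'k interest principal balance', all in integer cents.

1. interest=⌊2779712·78/10000⌋=21681; principal=281418-21681=259737; balance=2779712-259737=2519975
2. interest=⌊2519975·78/10000⌋=19655; principal=281418-19655=261763; balance=2519975-261763=2258212
3. interest=⌊2258212·78/10000⌋=17614; principal=281418-17614=263804; balance=2258212-263804=1994408
4. interest=⌊1994408·78/10000⌋=15556; principal=281418-15556=265862; balance=1994408-265862=1728546
5. interest=⌊1728546·78/10000⌋=13482; principal=281418-13482=267936; balance=1728546-267936=1460610
6. interest=⌊1460610·78/10000⌋=11392; principal=281418-11392=270026; balance=1460610-270026=1190584
7. interest=⌊1190584·78/10000⌋=9286; principal=281418-9286=272132; balance=1190584-272132=918452
8. interest=⌊918452·78/10000⌋=7163; principal=281418-7163=274255; balance=918452-274255=644197
9. interest=⌊644197·78/10000⌋=5024; principal=281418-5024=276394; balance=644197-276394=367803
10. interest=⌊367803·78/10000⌋=2868; principal=281418-2868=278550; balance=367803-278550=89253
11. interest=⌊89253·78/10000⌋=696; principal=min(281418-696,89253)=89253; balance=89253-89253=0

1 21681 259737 2519975
2 19655 261763 2258212
3 17614 263804 1994408
4 15556 265862 1728546
5 13482 267936 1460610
6 11392 270026 1190584
7 9286 272132 918452
8 7163 274255 644197
9 5024 276394 367803
10 2868 278550 89253
11 696 89253 0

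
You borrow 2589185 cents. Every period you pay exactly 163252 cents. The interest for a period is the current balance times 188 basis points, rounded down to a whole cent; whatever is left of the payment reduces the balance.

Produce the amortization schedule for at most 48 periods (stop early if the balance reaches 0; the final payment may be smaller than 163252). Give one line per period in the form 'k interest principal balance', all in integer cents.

1 48676 114576 2474609
2 46522 116730 2357879
3 44328 118924 2238955
4 42092 121160 2117795
5 39814 123438 1994357
6 37493 125759 1868598
7 35129 128123 1740475
8 32720 130532 1609943
9 30266 132986 1476957
10 27766 135486 1341471
11 25219 138033 1203438
12 22624 140628 1062810
13 19980 143272 919538
14 17287 145965 773573
15 14543 148709 624864
16 11747 151505 473359
17 8899 154353 319006
18 5997 157255 161751
19 3040 160212 1539
20 28 1539 0

1. interest=⌊2589185·188/10000⌋=48676; principal=163252-48676=114576; balance=2589185-114576=2474609
2. interest=⌊2474609·188/10000⌋=46522; principal=163252-46522=116730; balance=2474609-116730=2357879
3. interest=⌊2357879·188/10000⌋=44328; principal=163252-44328=118924; balance=2357879-118924=2238955
4. interest=⌊2238955·188/10000⌋=42092; principal=163252-42092=121160; balance=2238955-121160=2117795
5. interest=⌊2117795·188/10000⌋=39814; principal=163252-39814=123438; balance=2117795-123438=1994357
6. interest=⌊1994357·188/10000⌋=37493; principal=163252-37493=125759; balance=1994357-125759=1868598
7. interest=⌊1868598·188/10000⌋=35129; principal=163252-35129=128123; balance=1868598-128123=1740475
8. interest=⌊1740475·188/10000⌋=32720; principal=163252-32720=130532; balance=1740475-130532=1609943
9. interest=⌊1609943·188/10000⌋=30266; principal=163252-30266=132986; balance=1609943-132986=1476957
10. interest=⌊1476957·188/10000⌋=27766; principal=163252-27766=135486; balance=1476957-135486=1341471
11. interest=⌊1341471·188/10000⌋=25219; principal=163252-25219=138033; balance=1341471-138033=1203438
12. interest=⌊1203438·188/10000⌋=22624; principal=163252-22624=140628; balance=1203438-140628=1062810
13. interest=⌊1062810·188/10000⌋=19980; principal=163252-19980=143272; balance=1062810-143272=919538
14. interest=⌊919538·188/10000⌋=17287; principal=163252-17287=145965; balance=919538-145965=773573
15. interest=⌊773573·188/10000⌋=14543; principal=163252-14543=148709; balance=773573-148709=624864
16. interest=⌊624864·188/10000⌋=11747; principal=163252-11747=151505; balance=624864-151505=473359
17. interest=⌊473359·188/10000⌋=8899; principal=163252-8899=154353; balance=473359-154353=319006
18. interest=⌊319006·188/10000⌋=5997; principal=163252-5997=157255; balance=319006-157255=161751
19. interest=⌊161751·188/10000⌋=3040; principal=163252-3040=160212; balance=161751-160212=1539
20. interest=⌊1539·188/10000⌋=28; principal=min(163252-28,1539)=1539; balance=1539-1539=0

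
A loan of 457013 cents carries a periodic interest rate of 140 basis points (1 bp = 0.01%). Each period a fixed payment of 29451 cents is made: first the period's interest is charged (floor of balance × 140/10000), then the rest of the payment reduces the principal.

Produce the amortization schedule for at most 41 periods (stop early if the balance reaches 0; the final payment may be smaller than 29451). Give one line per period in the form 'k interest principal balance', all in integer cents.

1. interest=⌊457013·140/10000⌋=6398; principal=29451-6398=23053; balance=457013-23053=433960
2. interest=⌊433960·140/10000⌋=6075; principal=29451-6075=23376; balance=433960-23376=410584
3. interest=⌊410584·140/10000⌋=5748; principal=29451-5748=23703; balance=410584-23703=386881
4. interest=⌊386881·140/10000⌋=5416; principal=29451-5416=24035; balance=386881-24035=362846
5. interest=⌊362846·140/10000⌋=5079; principal=29451-5079=24372; balance=362846-24372=338474
6. interest=⌊338474·140/10000⌋=4738; principal=29451-4738=24713; balance=338474-24713=313761
7. interest=⌊313761·140/10000⌋=4392; principal=29451-4392=25059; balance=313761-25059=288702
8. interest=⌊288702·140/10000⌋=4041; principal=29451-4041=25410; balance=288702-25410=263292
9. interest=⌊263292·140/10000⌋=3686; principal=29451-3686=25765; balance=263292-25765=237527
10. interest=⌊237527·140/10000⌋=3325; principal=29451-3325=26126; balance=237527-26126=211401
11. interest=⌊211401·140/10000⌋=2959; principal=29451-2959=26492; balance=211401-26492=184909
12. interest=⌊184909·140/10000⌋=2588; principal=29451-2588=26863; balance=184909-26863=158046
13. interest=⌊158046·140/10000⌋=2212; principal=29451-2212=27239; balance=158046-27239=130807
14. interest=⌊130807·140/10000⌋=1831; principal=29451-1831=27620; balance=130807-27620=103187
15. interest=⌊103187·140/10000⌋=1444; principal=29451-1444=28007; balance=103187-28007=75180
16. interest=⌊75180·140/10000⌋=1052; principal=29451-1052=28399; balance=75180-28399=46781
17. interest=⌊46781·140/10000⌋=654; principal=29451-654=28797; balance=46781-28797=17984
18. interest=⌊17984·140/10000⌋=251; principal=min(29451-251,17984)=17984; balance=17984-17984=0

1 6398 23053 433960
2 6075 23376 410584
3 5748 23703 386881
4 5416 24035 362846
5 5079 24372 338474
6 4738 24713 313761
7 4392 25059 288702
8 4041 25410 263292
9 3686 25765 237527
10 3325 26126 211401
11 2959 26492 184909
12 2588 26863 158046
13 2212 27239 130807
14 1831 27620 103187
15 1444 28007 75180
16 1052 28399 46781
17 654 28797 17984
18 251 17984 0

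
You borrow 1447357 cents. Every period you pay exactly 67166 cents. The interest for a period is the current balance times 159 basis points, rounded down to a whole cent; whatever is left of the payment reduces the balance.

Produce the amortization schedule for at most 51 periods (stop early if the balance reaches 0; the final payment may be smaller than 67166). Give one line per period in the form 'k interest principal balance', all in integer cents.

1. interest=⌊1447357·159/10000⌋=23012; principal=67166-23012=44154; balance=1447357-44154=1403203
2. interest=⌊1403203·159/10000⌋=22310; principal=67166-22310=44856; balance=1403203-44856=1358347
3. interest=⌊1358347·159/10000⌋=21597; principal=67166-21597=45569; balance=1358347-45569=1312778
4. interest=⌊1312778·159/10000⌋=20873; principal=67166-20873=46293; balance=1312778-46293=1266485
5. interest=⌊1266485·159/10000⌋=20137; principal=67166-20137=47029; balance=1266485-47029=1219456
6. interest=⌊1219456·159/10000⌋=19389; principal=67166-19389=47777; balance=1219456-47777=1171679
7. interest=⌊1171679·159/10000⌋=18629; principal=67166-18629=48537; balance=1171679-48537=1123142
8. interest=⌊1123142·159/10000⌋=17857; principal=67166-17857=49309; balance=1123142-49309=1073833
9. interest=⌊1073833·159/10000⌋=17073; principal=67166-17073=50093; balance=1073833-50093=1023740
10. interest=⌊1023740·159/10000⌋=16277; principal=67166-16277=50889; balance=1023740-50889=972851
11. interest=⌊972851·159/10000⌋=15468; principal=67166-15468=51698; balance=972851-51698=921153
12. interest=⌊921153·159/10000⌋=14646; principal=67166-14646=52520; balance=921153-52520=868633
13. interest=⌊868633·159/10000⌋=13811; principal=67166-13811=53355; balance=868633-53355=815278
14. interest=⌊815278·159/10000⌋=12962; principal=67166-12962=54204; balance=815278-54204=761074
15. interest=⌊761074·159/10000⌋=12101; principal=67166-12101=55065; balance=761074-55065=706009
16. interest=⌊706009·159/10000⌋=11225; principal=67166-11225=55941; balance=706009-55941=650068
17. interest=⌊650068·159/10000⌋=10336; principal=67166-10336=56830; balance=650068-56830=593238
18. interest=⌊593238·159/10000⌋=9432; principal=67166-9432=57734; balance=593238-57734=535504
19. interest=⌊535504·159/10000⌋=8514; principal=67166-8514=58652; balance=535504-58652=476852
20. interest=⌊476852·159/10000⌋=7581; principal=67166-7581=59585; balance=476852-59585=417267
21. interest=⌊417267·159/10000⌋=6634; principal=67166-6634=60532; balance=417267-60532=356735
22. interest=⌊356735·159/10000⌋=5672; principal=67166-5672=61494; balance=356735-61494=295241
23. interest=⌊295241·159/10000⌋=4694; principal=67166-4694=62472; balance=295241-62472=232769
24. interest=⌊232769·159/10000⌋=3701; principal=67166-3701=63465; balance=232769-63465=169304
25. interest=⌊169304·159/10000⌋=2691; principal=67166-2691=64475; balance=169304-64475=104829
26. interest=⌊104829·159/10000⌋=1666; principal=67166-1666=65500; balance=104829-65500=39329
27. interest=⌊39329·159/10000⌋=625; principal=min(67166-625,39329)=39329; balance=39329-39329=0

1 23012 44154 1403203
2 22310 44856 1358347
3 21597 45569 1312778
4 20873 46293 1266485
5 20137 47029 1219456
6 19389 47777 1171679
7 18629 48537 1123142
8 17857 49309 1073833
9 17073 50093 1023740
10 16277 50889 972851
11 15468 51698 921153
12 14646 52520 868633
13 13811 53355 815278
14 12962 54204 761074
15 12101 55065 706009
16 11225 55941 650068
17 10336 56830 593238
18 9432 57734 535504
19 8514 58652 476852
20 7581 59585 417267
21 6634 60532 356735
22 5672 61494 295241
23 4694 62472 232769
24 3701 63465 169304
25 2691 64475 104829
26 1666 65500 39329
27 625 39329 0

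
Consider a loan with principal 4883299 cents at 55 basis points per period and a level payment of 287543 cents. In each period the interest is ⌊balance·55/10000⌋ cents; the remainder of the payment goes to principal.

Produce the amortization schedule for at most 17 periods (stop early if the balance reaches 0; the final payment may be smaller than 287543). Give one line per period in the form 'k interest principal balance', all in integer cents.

1. interest=⌊4883299·55/10000⌋=26858; principal=287543-26858=260685; balance=4883299-260685=4622614
2. interest=⌊4622614·55/10000⌋=25424; principal=287543-25424=262119; balance=4622614-262119=4360495
3. interest=⌊4360495·55/10000⌋=23982; principal=287543-23982=263561; balance=4360495-263561=4096934
4. interest=⌊4096934·55/10000⌋=22533; principal=287543-22533=265010; balance=4096934-265010=3831924
5. interest=⌊3831924·55/10000⌋=21075; principal=287543-21075=266468; balance=3831924-266468=3565456
6. interest=⌊3565456·55/10000⌋=19610; principal=287543-19610=267933; balance=3565456-267933=3297523
7. interest=⌊3297523·55/10000⌋=18136; principal=287543-18136=269407; balance=3297523-269407=3028116
8. interest=⌊3028116·55/10000⌋=16654; principal=287543-16654=270889; balance=3028116-270889=2757227
9. interest=⌊2757227·55/10000⌋=15164; principal=287543-15164=272379; balance=2757227-272379=2484848
10. interest=⌊2484848·55/10000⌋=13666; principal=287543-13666=273877; balance=2484848-273877=2210971
11. interest=⌊2210971·55/10000⌋=12160; principal=287543-12160=275383; balance=2210971-275383=1935588
12. interest=⌊1935588·55/10000⌋=10645; principal=287543-10645=276898; balance=1935588-276898=1658690
13. interest=⌊1658690·55/10000⌋=9122; principal=287543-9122=278421; balance=1658690-278421=1380269
14. interest=⌊1380269·55/10000⌋=7591; principal=287543-7591=279952; balance=1380269-279952=1100317
15. interest=⌊1100317·55/10000⌋=6051; principal=287543-6051=281492; balance=1100317-281492=818825
16. interest=⌊818825·55/10000⌋=4503; principal=287543-4503=283040; balance=818825-283040=535785
17. interest=⌊535785·55/10000⌋=2946; principal=287543-2946=284597; balance=535785-284597=251188

1 26858 260685 4622614
2 25424 262119 4360495
3 23982 263561 4096934
4 22533 265010 3831924
5 21075 266468 3565456
6 19610 267933 3297523
7 18136 269407 3028116
8 16654 270889 2757227
9 15164 272379 2484848
10 13666 273877 2210971
11 12160 275383 1935588
12 10645 276898 1658690
13 9122 278421 1380269
14 7591 279952 1100317
15 6051 281492 818825
16 4503 283040 535785
17 2946 284597 251188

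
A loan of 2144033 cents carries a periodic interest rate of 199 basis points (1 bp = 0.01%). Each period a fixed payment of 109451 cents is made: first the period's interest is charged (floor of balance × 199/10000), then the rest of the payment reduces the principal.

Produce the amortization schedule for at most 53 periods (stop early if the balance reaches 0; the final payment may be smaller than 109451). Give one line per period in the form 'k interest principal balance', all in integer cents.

1. interest=⌊2144033·199/10000⌋=42666; principal=109451-42666=66785; balance=2144033-66785=2077248
2. interest=⌊2077248·199/10000⌋=41337; principal=109451-41337=68114; balance=2077248-68114=2009134
3. interest=⌊2009134·199/10000⌋=39981; principal=109451-39981=69470; balance=2009134-69470=1939664
4. interest=⌊1939664·199/10000⌋=38599; principal=109451-38599=70852; balance=1939664-70852=1868812
5. interest=⌊1868812·199/10000⌋=37189; principal=109451-37189=72262; balance=1868812-72262=1796550
6. interest=⌊1796550·199/10000⌋=35751; principal=109451-35751=73700; balance=1796550-73700=1722850
7. interest=⌊1722850·199/10000⌋=34284; principal=109451-34284=75167; balance=1722850-75167=1647683
8. interest=⌊1647683·199/10000⌋=32788; principal=109451-32788=76663; balance=1647683-76663=1571020
9. interest=⌊1571020·199/10000⌋=31263; principal=109451-31263=78188; balance=1571020-78188=1492832
10. interest=⌊1492832·199/10000⌋=29707; principal=109451-29707=79744; balance=1492832-79744=1413088
11. interest=⌊1413088·199/10000⌋=28120; principal=109451-28120=81331; balance=1413088-81331=1331757
12. interest=⌊1331757·199/10000⌋=26501; principal=109451-26501=82950; balance=1331757-82950=1248807
13. interest=⌊1248807·199/10000⌋=24851; principal=109451-24851=84600; balance=1248807-84600=1164207
14. interest=⌊1164207·199/10000⌋=23167; principal=109451-23167=86284; balance=1164207-86284=1077923
15. interest=⌊1077923·199/10000⌋=21450; principal=109451-21450=88001; balance=1077923-88001=989922
16. interest=⌊989922·199/10000⌋=19699; principal=109451-19699=89752; balance=989922-89752=900170
17. interest=⌊900170·199/10000⌋=17913; principal=109451-17913=91538; balance=900170-91538=808632
18. interest=⌊808632·199/10000⌋=16091; principal=109451-16091=93360; balance=808632-93360=715272
19. interest=⌊715272·199/10000⌋=14233; principal=109451-14233=95218; balance=715272-95218=620054
20. interest=⌊620054·199/10000⌋=12339; principal=109451-12339=97112; balance=620054-97112=522942
21. interest=⌊522942·199/10000⌋=10406; principal=109451-10406=99045; balance=522942-99045=423897
22. interest=⌊423897·199/10000⌋=8435; principal=109451-8435=101016; balance=423897-101016=322881
23. interest=⌊322881·199/10000⌋=6425; principal=109451-6425=103026; balance=322881-103026=219855
24. interest=⌊219855·199/10000⌋=4375; principal=109451-4375=105076; balance=219855-105076=114779
25. interest=⌊114779·199/10000⌋=2284; principal=109451-2284=107167; balance=114779-107167=7612
26. interest=⌊7612·199/10000⌋=151; principal=min(109451-151,7612)=7612; balance=7612-7612=0

1 42666 66785 2077248
2 41337 68114 2009134
3 39981 69470 1939664
4 38599 70852 1868812
5 37189 72262 1796550
6 35751 73700 1722850
7 34284 75167 1647683
8 32788 76663 1571020
9 31263 78188 1492832
10 29707 79744 1413088
11 28120 81331 1331757
12 26501 82950 1248807
13 24851 84600 1164207
14 23167 86284 1077923
15 21450 88001 989922
16 19699 89752 900170
17 17913 91538 808632
18 16091 93360 715272
19 14233 95218 620054
20 12339 97112 522942
21 10406 99045 423897
22 8435 101016 322881
23 6425 103026 219855
24 4375 105076 114779
25 2284 107167 7612
26 151 7612 0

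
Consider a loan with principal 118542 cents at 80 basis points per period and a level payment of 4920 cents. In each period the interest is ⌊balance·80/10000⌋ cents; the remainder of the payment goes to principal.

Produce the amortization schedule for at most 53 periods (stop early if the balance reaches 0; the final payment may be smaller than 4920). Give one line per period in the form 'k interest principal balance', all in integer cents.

1 948 3972 114570
2 916 4004 110566
3 884 4036 106530
4 852 4068 102462
5 819 4101 98361
6 786 4134 94227
7 753 4167 90060
8 720 4200 85860
9 686 4234 81626
10 653 4267 77359
11 618 4302 73057
12 584 4336 68721
13 549 4371 64350
14 514 4406 59944
15 479 4441 55503
16 444 4476 51027
17 408 4512 46515
18 372 4548 41967
19 335 4585 37382
20 299 4621 32761
21 262 4658 28103
22 224 4696 23407
23 187 4733 18674
24 149 4771 13903
25 111 4809 9094
26 72 4848 4246
27 33 4246 0

1. interest=⌊118542·80/10000⌋=948; principal=4920-948=3972; balance=118542-3972=114570
2. interest=⌊114570·80/10000⌋=916; principal=4920-916=4004; balance=114570-4004=110566
3. interest=⌊110566·80/10000⌋=884; principal=4920-884=4036; balance=110566-4036=106530
4. interest=⌊106530·80/10000⌋=852; principal=4920-852=4068; balance=106530-4068=102462
5. interest=⌊102462·80/10000⌋=819; principal=4920-819=4101; balance=102462-4101=98361
6. interest=⌊98361·80/10000⌋=786; principal=4920-786=4134; balance=98361-4134=94227
7. interest=⌊94227·80/10000⌋=753; principal=4920-753=4167; balance=94227-4167=90060
8. interest=⌊90060·80/10000⌋=720; principal=4920-720=4200; balance=90060-4200=85860
9. interest=⌊85860·80/10000⌋=686; principal=4920-686=4234; balance=85860-4234=81626
10. interest=⌊81626·80/10000⌋=653; principal=4920-653=4267; balance=81626-4267=77359
11. interest=⌊77359·80/10000⌋=618; principal=4920-618=4302; balance=77359-4302=73057
12. interest=⌊73057·80/10000⌋=584; principal=4920-584=4336; balance=73057-4336=68721
13. interest=⌊68721·80/10000⌋=549; principal=4920-549=4371; balance=68721-4371=64350
14. interest=⌊64350·80/10000⌋=514; principal=4920-514=4406; balance=64350-4406=59944
15. interest=⌊59944·80/10000⌋=479; principal=4920-479=4441; balance=59944-4441=55503
16. interest=⌊55503·80/10000⌋=444; principal=4920-444=4476; balance=55503-4476=51027
17. interest=⌊51027·80/10000⌋=408; principal=4920-408=4512; balance=51027-4512=46515
18. interest=⌊46515·80/10000⌋=372; principal=4920-372=4548; balance=46515-4548=41967
19. interest=⌊41967·80/10000⌋=335; principal=4920-335=4585; balance=41967-4585=37382
20. interest=⌊37382·80/10000⌋=299; principal=4920-299=4621; balance=37382-4621=32761
21. interest=⌊32761·80/10000⌋=262; principal=4920-262=4658; balance=32761-4658=28103
22. interest=⌊28103·80/10000⌋=224; principal=4920-224=4696; balance=28103-4696=23407
23. interest=⌊23407·80/10000⌋=187; principal=4920-187=4733; balance=23407-4733=18674
24. interest=⌊18674·80/10000⌋=149; principal=4920-149=4771; balance=18674-4771=13903
25. interest=⌊13903·80/10000⌋=111; principal=4920-111=4809; balance=13903-4809=9094
26. interest=⌊9094·80/10000⌋=72; principal=4920-72=4848; balance=9094-4848=4246
27. interest=⌊4246·80/10000⌋=33; principal=min(4920-33,4246)=4246; balance=4246-4246=0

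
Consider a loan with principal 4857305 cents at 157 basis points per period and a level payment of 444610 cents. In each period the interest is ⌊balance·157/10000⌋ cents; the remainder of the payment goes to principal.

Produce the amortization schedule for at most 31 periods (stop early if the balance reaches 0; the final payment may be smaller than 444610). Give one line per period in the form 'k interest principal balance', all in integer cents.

1 76259 368351 4488954
2 70476 374134 4114820
3 64602 380008 3734812
4 58636 385974 3348838
5 52576 392034 2956804
6 46421 398189 2558615
7 40170 404440 2154175
8 33820 410790 1743385
9 27371 417239 1326146
10 20820 423790 902356
11 14166 430444 471912
12 7409 437201 34711
13 544 34711 0

1. interest=⌊4857305·157/10000⌋=76259; principal=444610-76259=368351; balance=4857305-368351=4488954
2. interest=⌊4488954·157/10000⌋=70476; principal=444610-70476=374134; balance=4488954-374134=4114820
3. interest=⌊4114820·157/10000⌋=64602; principal=444610-64602=380008; balance=4114820-380008=3734812
4. interest=⌊3734812·157/10000⌋=58636; principal=444610-58636=385974; balance=3734812-385974=3348838
5. interest=⌊3348838·157/10000⌋=52576; principal=444610-52576=392034; balance=3348838-392034=2956804
6. interest=⌊2956804·157/10000⌋=46421; principal=444610-46421=398189; balance=2956804-398189=2558615
7. interest=⌊2558615·157/10000⌋=40170; principal=444610-40170=404440; balance=2558615-404440=2154175
8. interest=⌊2154175·157/10000⌋=33820; principal=444610-33820=410790; balance=2154175-410790=1743385
9. interest=⌊1743385·157/10000⌋=27371; principal=444610-27371=417239; balance=1743385-417239=1326146
10. interest=⌊1326146·157/10000⌋=20820; principal=444610-20820=423790; balance=1326146-423790=902356
11. interest=⌊902356·157/10000⌋=14166; principal=444610-14166=430444; balance=902356-430444=471912
12. interest=⌊471912·157/10000⌋=7409; principal=444610-7409=437201; balance=471912-437201=34711
13. interest=⌊34711·157/10000⌋=544; principal=min(444610-544,34711)=34711; balance=34711-34711=0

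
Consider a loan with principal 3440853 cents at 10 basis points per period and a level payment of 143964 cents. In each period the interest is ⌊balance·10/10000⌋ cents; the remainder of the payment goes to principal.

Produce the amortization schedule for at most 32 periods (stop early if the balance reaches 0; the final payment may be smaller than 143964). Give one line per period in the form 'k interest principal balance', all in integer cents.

1. interest=⌊3440853·10/10000⌋=3440; principal=143964-3440=140524; balance=3440853-140524=3300329
2. interest=⌊3300329·10/10000⌋=3300; principal=143964-3300=140664; balance=3300329-140664=3159665
3. interest=⌊3159665·10/10000⌋=3159; principal=143964-3159=140805; balance=3159665-140805=3018860
4. interest=⌊3018860·10/10000⌋=3018; principal=143964-3018=140946; balance=3018860-140946=2877914
5. interest=⌊2877914·10/10000⌋=2877; principal=143964-2877=141087; balance=2877914-141087=2736827
6. interest=⌊2736827·10/10000⌋=2736; principal=143964-2736=141228; balance=2736827-141228=2595599
7. interest=⌊2595599·10/10000⌋=2595; principal=143964-2595=141369; balance=2595599-141369=2454230
8. interest=⌊2454230·10/10000⌋=2454; principal=143964-2454=141510; balance=2454230-141510=2312720
9. interest=⌊2312720·10/10000⌋=2312; principal=143964-2312=141652; balance=2312720-141652=2171068
10. interest=⌊2171068·10/10000⌋=2171; principal=143964-2171=141793; balance=2171068-141793=2029275
11. interest=⌊2029275·10/10000⌋=2029; principal=143964-2029=141935; balance=2029275-141935=1887340
12. interest=⌊1887340·10/10000⌋=1887; principal=143964-1887=142077; balance=1887340-142077=1745263
13. interest=⌊1745263·10/10000⌋=1745; principal=143964-1745=142219; balance=1745263-142219=1603044
14. interest=⌊1603044·10/10000⌋=1603; principal=143964-1603=142361; balance=1603044-142361=1460683
15. interest=⌊1460683·10/10000⌋=1460; principal=143964-1460=142504; balance=1460683-142504=1318179
16. interest=⌊1318179·10/10000⌋=1318; principal=143964-1318=142646; balance=1318179-142646=1175533
17. interest=⌊1175533·10/10000⌋=1175; principal=143964-1175=142789; balance=1175533-142789=1032744
18. interest=⌊1032744·10/10000⌋=1032; principal=143964-1032=142932; balance=1032744-142932=889812
19. interest=⌊889812·10/10000⌋=889; principal=143964-889=143075; balance=889812-143075=746737
20. interest=⌊746737·10/10000⌋=746; principal=143964-746=143218; balance=746737-143218=603519
21. interest=⌊603519·10/10000⌋=603; principal=143964-603=143361; balance=603519-143361=460158
22. interest=⌊460158·10/10000⌋=460; principal=143964-460=143504; balance=460158-143504=316654
23. interest=⌊316654·10/10000⌋=316; principal=143964-316=143648; balance=316654-143648=173006
24. interest=⌊173006·10/10000⌋=173; principal=143964-173=143791; balance=173006-143791=29215
25. interest=⌊29215·10/10000⌋=29; principal=min(143964-29,29215)=29215; balance=29215-29215=0

1 3440 140524 3300329
2 3300 140664 3159665
3 3159 140805 3018860
4 3018 140946 2877914
5 2877 141087 2736827
6 2736 141228 2595599
7 2595 141369 2454230
8 2454 141510 2312720
9 2312 141652 2171068
10 2171 141793 2029275
11 2029 141935 1887340
12 1887 142077 1745263
13 1745 142219 1603044
14 1603 142361 1460683
15 1460 142504 1318179
16 1318 142646 1175533
17 1175 142789 1032744
18 1032 142932 889812
19 889 143075 746737
20 746 143218 603519
21 603 143361 460158
22 460 143504 316654
23 316 143648 173006
24 173 143791 29215
25 29 29215 0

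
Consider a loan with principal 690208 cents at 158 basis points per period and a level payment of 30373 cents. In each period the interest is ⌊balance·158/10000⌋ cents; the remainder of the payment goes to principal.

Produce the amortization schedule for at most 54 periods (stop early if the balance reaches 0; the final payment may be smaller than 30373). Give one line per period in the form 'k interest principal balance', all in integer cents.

1 10905 19468 670740
2 10597 19776 650964
3 10285 20088 630876
4 9967 20406 610470
5 9645 20728 589742
6 9317 21056 568686
7 8985 21388 547298
8 8647 21726 525572
9 8304 22069 503503
10 7955 22418 481085
11 7601 22772 458313
12 7241 23132 435181
13 6875 23498 411683
14 6504 23869 387814
15 6127 24246 363568
16 5744 24629 338939
17 5355 25018 313921
18 4959 25414 288507
19 4558 25815 262692
20 4150 26223 236469
21 3736 26637 209832
22 3315 27058 182774
23 2887 27486 155288
24 2453 27920 127368
25 2012 28361 99007
26 1564 28809 70198
27 1109 29264 40934
28 646 29727 11207
29 177 11207 0

1. interest=⌊690208·158/10000⌋=10905; principal=30373-10905=19468; balance=690208-19468=670740
2. interest=⌊670740·158/10000⌋=10597; principal=30373-10597=19776; balance=670740-19776=650964
3. interest=⌊650964·158/10000⌋=10285; principal=30373-10285=20088; balance=650964-20088=630876
4. interest=⌊630876·158/10000⌋=9967; principal=30373-9967=20406; balance=630876-20406=610470
5. interest=⌊610470·158/10000⌋=9645; principal=30373-9645=20728; balance=610470-20728=589742
6. interest=⌊589742·158/10000⌋=9317; principal=30373-9317=21056; balance=589742-21056=568686
7. interest=⌊568686·158/10000⌋=8985; principal=30373-8985=21388; balance=568686-21388=547298
8. interest=⌊547298·158/10000⌋=8647; principal=30373-8647=21726; balance=547298-21726=525572
9. interest=⌊525572·158/10000⌋=8304; principal=30373-8304=22069; balance=525572-22069=503503
10. interest=⌊503503·158/10000⌋=7955; principal=30373-7955=22418; balance=503503-22418=481085
11. interest=⌊481085·158/10000⌋=7601; principal=30373-7601=22772; balance=481085-22772=458313
12. interest=⌊458313·158/10000⌋=7241; principal=30373-7241=23132; balance=458313-23132=435181
13. interest=⌊435181·158/10000⌋=6875; principal=30373-6875=23498; balance=435181-23498=411683
14. interest=⌊411683·158/10000⌋=6504; principal=30373-6504=23869; balance=411683-23869=387814
15. interest=⌊387814·158/10000⌋=6127; principal=30373-6127=24246; balance=387814-24246=363568
16. interest=⌊363568·158/10000⌋=5744; principal=30373-5744=24629; balance=363568-24629=338939
17. interest=⌊338939·158/10000⌋=5355; principal=30373-5355=25018; balance=338939-25018=313921
18. interest=⌊313921·158/10000⌋=4959; principal=30373-4959=25414; balance=313921-25414=288507
19. interest=⌊288507·158/10000⌋=4558; principal=30373-4558=25815; balance=288507-25815=262692
20. interest=⌊262692·158/10000⌋=4150; principal=30373-4150=26223; balance=262692-26223=236469
21. interest=⌊236469·158/10000⌋=3736; principal=30373-3736=26637; balance=236469-26637=209832
22. interest=⌊209832·158/10000⌋=3315; principal=30373-3315=27058; balance=209832-27058=182774
23. interest=⌊182774·158/10000⌋=2887; principal=30373-2887=27486; balance=182774-27486=155288
24. interest=⌊155288·158/10000⌋=2453; principal=30373-2453=27920; balance=155288-27920=127368
25. interest=⌊127368·158/10000⌋=2012; principal=30373-2012=28361; balance=127368-28361=99007
26. interest=⌊99007·158/10000⌋=1564; principal=30373-1564=28809; balance=99007-28809=70198
27. interest=⌊70198·158/10000⌋=1109; principal=30373-1109=29264; balance=70198-29264=40934
28. interest=⌊40934·158/10000⌋=646; principal=30373-646=29727; balance=40934-29727=11207
29. interest=⌊11207·158/10000⌋=177; principal=min(30373-177,11207)=11207; balance=11207-11207=0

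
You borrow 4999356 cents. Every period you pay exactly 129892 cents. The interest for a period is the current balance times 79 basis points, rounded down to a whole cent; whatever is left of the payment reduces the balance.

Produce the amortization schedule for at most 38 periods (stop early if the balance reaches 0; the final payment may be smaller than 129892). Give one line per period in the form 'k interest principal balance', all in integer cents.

1 39494 90398 4908958
2 38780 91112 4817846
3 38060 91832 4726014
4 37335 92557 4633457
5 36604 93288 4540169
6 35867 94025 4446144
7 35124 94768 4351376
8 34375 95517 4255859
9 33621 96271 4159588
10 32860 97032 4062556
11 32094 97798 3964758
12 31321 98571 3866187
13 30542 99350 3766837
14 29758 100134 3666703
15 28966 100926 3565777
16 28169 101723 3464054
17 27366 102526 3361528
18 26556 103336 3258192
19 25739 104153 3154039
20 24916 104976 3049063
21 24087 105805 2943258
22 23251 106641 2836617
23 22409 107483 2729134
24 21560 108332 2620802
25 20704 109188 2511614
26 19841 110051 2401563
27 18972 110920 2290643
28 18096 111796 2178847
29 17212 112680 2066167
30 16322 113570 1952597
31 15425 114467 1838130
32 14521 115371 1722759
33 13609 116283 1606476
34 12691 117201 1489275
35 11765 118127 1371148
36 10832 119060 1252088
37 9891 120001 1132087
38 8943 120949 1011138

1. interest=⌊4999356·79/10000⌋=39494; principal=129892-39494=90398; balance=4999356-90398=4908958
2. interest=⌊4908958·79/10000⌋=38780; principal=129892-38780=91112; balance=4908958-91112=4817846
3. interest=⌊4817846·79/10000⌋=38060; principal=129892-38060=91832; balance=4817846-91832=4726014
4. interest=⌊4726014·79/10000⌋=37335; principal=129892-37335=92557; balance=4726014-92557=4633457
5. interest=⌊4633457·79/10000⌋=36604; principal=129892-36604=93288; balance=4633457-93288=4540169
6. interest=⌊4540169·79/10000⌋=35867; principal=129892-35867=94025; balance=4540169-94025=4446144
7. interest=⌊4446144·79/10000⌋=35124; principal=129892-35124=94768; balance=4446144-94768=4351376
8. interest=⌊4351376·79/10000⌋=34375; principal=129892-34375=95517; balance=4351376-95517=4255859
9. interest=⌊4255859·79/10000⌋=33621; principal=129892-33621=96271; balance=4255859-96271=4159588
10. interest=⌊4159588·79/10000⌋=32860; principal=129892-32860=97032; balance=4159588-97032=4062556
11. interest=⌊4062556·79/10000⌋=32094; principal=129892-32094=97798; balance=4062556-97798=3964758
12. interest=⌊3964758·79/10000⌋=31321; principal=129892-31321=98571; balance=3964758-98571=3866187
13. interest=⌊3866187·79/10000⌋=30542; principal=129892-30542=99350; balance=3866187-99350=3766837
14. interest=⌊3766837·79/10000⌋=29758; principal=129892-29758=100134; balance=3766837-100134=3666703
15. interest=⌊3666703·79/10000⌋=28966; principal=129892-28966=100926; balance=3666703-100926=3565777
16. interest=⌊3565777·79/10000⌋=28169; principal=129892-28169=101723; balance=3565777-101723=3464054
17. interest=⌊3464054·79/10000⌋=27366; principal=129892-27366=102526; balance=3464054-102526=3361528
18. interest=⌊3361528·79/10000⌋=26556; principal=129892-26556=103336; balance=3361528-103336=3258192
19. interest=⌊3258192·79/10000⌋=25739; principal=129892-25739=104153; balance=3258192-104153=3154039
20. interest=⌊3154039·79/10000⌋=24916; principal=129892-24916=104976; balance=3154039-104976=3049063
21. interest=⌊3049063·79/10000⌋=24087; principal=129892-24087=105805; balance=3049063-105805=2943258
22. interest=⌊2943258·79/10000⌋=23251; principal=129892-23251=106641; balance=2943258-106641=2836617
23. interest=⌊2836617·79/10000⌋=22409; principal=129892-22409=107483; balance=2836617-107483=2729134
24. interest=⌊2729134·79/10000⌋=21560; principal=129892-21560=108332; balance=2729134-108332=2620802
25. interest=⌊2620802·79/10000⌋=20704; principal=129892-20704=109188; balance=2620802-109188=2511614
26. interest=⌊2511614·79/10000⌋=19841; principal=129892-19841=110051; balance=2511614-110051=2401563
27. interest=⌊2401563·79/10000⌋=18972; principal=129892-18972=110920; balance=2401563-110920=2290643
28. interest=⌊2290643·79/10000⌋=18096; principal=129892-18096=111796; balance=2290643-111796=2178847
29. interest=⌊2178847·79/10000⌋=17212; principal=129892-17212=112680; balance=2178847-112680=2066167
30. interest=⌊2066167·79/10000⌋=16322; principal=129892-16322=113570; balance=2066167-113570=1952597
31. interest=⌊1952597·79/10000⌋=15425; principal=129892-15425=114467; balance=1952597-114467=1838130
32. interest=⌊1838130·79/10000⌋=14521; principal=129892-14521=115371; balance=1838130-115371=1722759
33. interest=⌊1722759·79/10000⌋=13609; principal=129892-13609=116283; balance=1722759-116283=1606476
34. interest=⌊1606476·79/10000⌋=12691; principal=129892-12691=117201; balance=1606476-117201=1489275
35. interest=⌊1489275·79/10000⌋=11765; principal=129892-11765=118127; balance=1489275-118127=1371148
36. interest=⌊1371148·79/10000⌋=10832; principal=129892-10832=119060; balance=1371148-119060=1252088
37. interest=⌊1252088·79/10000⌋=9891; principal=129892-9891=120001; balance=1252088-120001=1132087
38. interest=⌊1132087·79/10000⌋=8943; principal=129892-8943=120949; balance=1132087-120949=1011138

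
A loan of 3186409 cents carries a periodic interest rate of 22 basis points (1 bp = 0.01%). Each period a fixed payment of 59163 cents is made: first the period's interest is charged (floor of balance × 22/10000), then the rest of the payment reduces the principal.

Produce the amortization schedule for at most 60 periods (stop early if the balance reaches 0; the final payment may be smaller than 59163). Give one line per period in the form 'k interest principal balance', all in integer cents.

1. interest=⌊3186409·22/10000⌋=7010; principal=59163-7010=52153; balance=3186409-52153=3134256
2. interest=⌊3134256·22/10000⌋=6895; principal=59163-6895=52268; balance=3134256-52268=3081988
3. interest=⌊3081988·22/10000⌋=6780; principal=59163-6780=52383; balance=3081988-52383=3029605
4. interest=⌊3029605·22/10000⌋=6665; principal=59163-6665=52498; balance=3029605-52498=2977107
5. interest=⌊2977107·22/10000⌋=6549; principal=59163-6549=52614; balance=2977107-52614=2924493
6. interest=⌊2924493·22/10000⌋=6433; principal=59163-6433=52730; balance=2924493-52730=2871763
7. interest=⌊2871763·22/10000⌋=6317; principal=59163-6317=52846; balance=2871763-52846=2818917
8. interest=⌊2818917·22/10000⌋=6201; principal=59163-6201=52962; balance=2818917-52962=2765955
9. interest=⌊2765955·22/10000⌋=6085; principal=59163-6085=53078; balance=2765955-53078=2712877
10. interest=⌊2712877·22/10000⌋=5968; principal=59163-5968=53195; balance=2712877-53195=2659682
11. interest=⌊2659682·22/10000⌋=5851; principal=59163-5851=53312; balance=2659682-53312=2606370
12. interest=⌊2606370·22/10000⌋=5734; principal=59163-5734=53429; balance=2606370-53429=2552941
13. interest=⌊2552941·22/10000⌋=5616; principal=59163-5616=53547; balance=2552941-53547=2499394
14. interest=⌊2499394·22/10000⌋=5498; principal=59163-5498=53665; balance=2499394-53665=2445729
15. interest=⌊2445729·22/10000⌋=5380; principal=59163-5380=53783; balance=2445729-53783=2391946
16. interest=⌊2391946·22/10000⌋=5262; principal=59163-5262=53901; balance=2391946-53901=2338045
17. interest=⌊2338045·22/10000⌋=5143; principal=59163-5143=54020; balance=2338045-54020=2284025
18. interest=⌊2284025·22/10000⌋=5024; principal=59163-5024=54139; balance=2284025-54139=2229886
19. interest=⌊2229886·22/10000⌋=4905; principal=59163-4905=54258; balance=2229886-54258=2175628
20. interest=⌊2175628·22/10000⌋=4786; principal=59163-4786=54377; balance=2175628-54377=2121251
21. interest=⌊2121251·22/10000⌋=4666; principal=59163-4666=54497; balance=2121251-54497=2066754
22. interest=⌊2066754·22/10000⌋=4546; principal=59163-4546=54617; balance=2066754-54617=2012137
23. interest=⌊2012137·22/10000⌋=4426; principal=59163-4426=54737; balance=2012137-54737=1957400
24. interest=⌊1957400·22/10000⌋=4306; principal=59163-4306=54857; balance=1957400-54857=1902543
25. interest=⌊1902543·22/10000⌋=4185; principal=59163-4185=54978; balance=1902543-54978=1847565
26. interest=⌊1847565·22/10000⌋=4064; principal=59163-4064=55099; balance=1847565-55099=1792466
27. interest=⌊1792466·22/10000⌋=3943; principal=59163-3943=55220; balance=1792466-55220=1737246
28. interest=⌊1737246·22/10000⌋=3821; principal=59163-3821=55342; balance=1737246-55342=1681904
29. interest=⌊1681904·22/10000⌋=3700; principal=59163-3700=55463; balance=1681904-55463=1626441
30. interest=⌊1626441·22/10000⌋=3578; principal=59163-3578=55585; balance=1626441-55585=1570856
31. interest=⌊1570856·22/10000⌋=3455; principal=59163-3455=55708; balance=1570856-55708=1515148
32. interest=⌊1515148·22/10000⌋=3333; principal=59163-3333=55830; balance=1515148-55830=1459318
33. interest=⌊1459318·22/10000⌋=3210; principal=59163-3210=55953; balance=1459318-55953=1403365
34. interest=⌊1403365·22/10000⌋=3087; principal=59163-3087=56076; balance=1403365-56076=1347289
35. interest=⌊1347289·22/10000⌋=2964; principal=59163-2964=56199; balance=1347289-56199=1291090
36. interest=⌊1291090·22/10000⌋=2840; principal=59163-2840=56323; balance=1291090-56323=1234767
37. interest=⌊1234767·22/10000⌋=2716; principal=59163-2716=56447; balance=1234767-56447=1178320
38. interest=⌊1178320·22/10000⌋=2592; principal=59163-2592=56571; balance=1178320-56571=1121749
39. interest=⌊1121749·22/10000⌋=2467; principal=59163-2467=56696; balance=1121749-56696=1065053
40. interest=⌊1065053·22/10000⌋=2343; principal=59163-2343=56820; balance=1065053-56820=1008233
41. interest=⌊1008233·22/10000⌋=2218; principal=59163-2218=56945; balance=1008233-56945=951288
42. interest=⌊951288·22/10000⌋=2092; principal=59163-2092=57071; balance=951288-57071=894217
43. interest=⌊894217·22/10000⌋=1967; principal=59163-1967=57196; balance=894217-57196=837021
44. interest=⌊837021·22/10000⌋=1841; principal=59163-1841=57322; balance=837021-57322=779699
45. interest=⌊779699·22/10000⌋=1715; principal=59163-1715=57448; balance=779699-57448=722251
46. interest=⌊722251·22/10000⌋=1588; principal=59163-1588=57575; balance=722251-57575=664676
47. interest=⌊664676·22/10000⌋=1462; principal=59163-1462=57701; balance=664676-57701=606975
48. interest=⌊606975·22/10000⌋=1335; principal=59163-1335=57828; balance=606975-57828=549147
49. interest=⌊549147·22/10000⌋=1208; principal=59163-1208=57955; balance=549147-57955=491192
50. interest=⌊491192·22/10000⌋=1080; principal=59163-1080=58083; balance=491192-58083=433109
51. interest=⌊433109·22/10000⌋=952; principal=59163-952=58211; balance=433109-58211=374898
52. interest=⌊374898·22/10000⌋=824; principal=59163-824=58339; balance=374898-58339=316559
53. interest=⌊316559·22/10000⌋=696; principal=59163-696=58467; balance=316559-58467=258092
54. interest=⌊258092·22/10000⌋=567; principal=59163-567=58596; balance=258092-58596=199496
55. interest=⌊199496·22/10000⌋=438; principal=59163-438=58725; balance=199496-58725=140771
56. interest=⌊140771·22/10000⌋=309; principal=59163-309=58854; balance=140771-58854=81917
57. interest=⌊81917·22/10000⌋=180; principal=59163-180=58983; balance=81917-58983=22934
58. interest=⌊22934·22/10000⌋=50; principal=min(59163-50,22934)=22934; balance=22934-22934=0

1 7010 52153 3134256
2 6895 52268 3081988
3 6780 52383 3029605
4 6665 52498 2977107
5 6549 52614 2924493
6 6433 52730 2871763
7 6317 52846 2818917
8 6201 52962 2765955
9 6085 53078 2712877
10 5968 53195 2659682
11 5851 53312 2606370
12 5734 53429 2552941
13 5616 53547 2499394
14 5498 53665 2445729
15 5380 53783 2391946
16 5262 53901 2338045
17 5143 54020 2284025
18 5024 54139 2229886
19 4905 54258 2175628
20 4786 54377 2121251
21 4666 54497 2066754
22 4546 54617 2012137
23 4426 54737 1957400
24 4306 54857 1902543
25 4185 54978 1847565
26 4064 55099 1792466
27 3943 55220 1737246
28 3821 55342 1681904
29 3700 55463 1626441
30 3578 55585 1570856
31 3455 55708 1515148
32 3333 55830 1459318
33 3210 55953 1403365
34 3087 56076 1347289
35 2964 56199 1291090
36 2840 56323 1234767
37 2716 56447 1178320
38 2592 56571 1121749
39 2467 56696 1065053
40 2343 56820 1008233
41 2218 56945 951288
42 2092 57071 894217
43 1967 57196 837021
44 1841 57322 779699
45 1715 57448 722251
46 1588 57575 664676
47 1462 57701 606975
48 1335 57828 549147
49 1208 57955 491192
50 1080 58083 433109
51 952 58211 374898
52 824 58339 316559
53 696 58467 258092
54 567 58596 199496
55 438 58725 140771
56 309 58854 81917
57 180 58983 22934
58 50 22934 0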